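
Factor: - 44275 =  - 5^2*7^1*11^1*23^1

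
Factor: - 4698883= - 7^1* 671269^1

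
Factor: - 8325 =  -3^2  *5^2*37^1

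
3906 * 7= 27342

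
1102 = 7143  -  6041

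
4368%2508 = 1860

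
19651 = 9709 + 9942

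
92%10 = 2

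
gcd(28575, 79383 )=3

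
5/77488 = 5/77488 = 0.00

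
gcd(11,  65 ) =1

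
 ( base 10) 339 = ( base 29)BK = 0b101010011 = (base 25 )DE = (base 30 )B9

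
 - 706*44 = -31064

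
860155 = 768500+91655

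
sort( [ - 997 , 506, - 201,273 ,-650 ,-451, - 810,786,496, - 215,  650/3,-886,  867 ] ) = [ - 997,-886,-810, - 650, - 451,-215, - 201,650/3 , 273,496,506,786 , 867 ] 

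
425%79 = 30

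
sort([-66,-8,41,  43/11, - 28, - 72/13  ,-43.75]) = [ - 66, - 43.75, - 28,  -  8, - 72/13,43/11, 41]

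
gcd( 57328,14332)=14332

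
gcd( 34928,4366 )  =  4366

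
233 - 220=13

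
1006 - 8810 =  - 7804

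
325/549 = 325/549   =  0.59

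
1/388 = 1/388 = 0.00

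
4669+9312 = 13981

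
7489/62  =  7489/62 =120.79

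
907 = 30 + 877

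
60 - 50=10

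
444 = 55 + 389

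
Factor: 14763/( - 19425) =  - 5^(-2)*19^1 = - 19/25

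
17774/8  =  8887/4 =2221.75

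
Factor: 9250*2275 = 21043750 = 2^1*5^5*7^1 * 13^1 * 37^1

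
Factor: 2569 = 7^1*367^1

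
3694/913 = 4+42/913= 4.05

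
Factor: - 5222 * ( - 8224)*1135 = 2^6*5^1 * 7^1 *227^1 * 257^1*373^1 = 48743401280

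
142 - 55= 87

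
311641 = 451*691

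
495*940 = 465300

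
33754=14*2411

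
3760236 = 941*3996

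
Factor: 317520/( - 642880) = -81/164 = - 2^ (-2 )*3^4*41^( - 1)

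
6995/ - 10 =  - 1399/2 = - 699.50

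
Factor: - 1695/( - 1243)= 3^1*5^1 * 11^ (-1 )= 15/11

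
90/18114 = 15/3019  =  0.00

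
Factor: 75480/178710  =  2^2*7^( -1 )*17^1*23^(-1 ) = 68/161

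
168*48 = 8064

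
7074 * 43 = 304182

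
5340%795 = 570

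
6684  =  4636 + 2048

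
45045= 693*65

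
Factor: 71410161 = 3^1*23803387^1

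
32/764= 8/191 = 0.04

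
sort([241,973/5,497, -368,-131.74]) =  [-368, - 131.74,973/5,241, 497] 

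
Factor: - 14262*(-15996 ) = 228134952 =2^3*3^2*31^1*43^1*2377^1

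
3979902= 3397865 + 582037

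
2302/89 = 2302/89 = 25.87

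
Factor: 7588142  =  2^1*3794071^1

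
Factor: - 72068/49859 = - 2^2*43^1 *73^(  -  1)*419^1*683^(-1 ) 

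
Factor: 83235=3^1*5^1*31^1* 179^1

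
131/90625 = 131/90625= 0.00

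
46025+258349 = 304374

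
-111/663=- 37/221  =  -0.17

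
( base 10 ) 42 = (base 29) 1D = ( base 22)1K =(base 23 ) 1J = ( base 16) 2a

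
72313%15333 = 10981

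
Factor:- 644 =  - 2^2*7^1*23^1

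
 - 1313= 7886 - 9199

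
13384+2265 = 15649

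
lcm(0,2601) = 0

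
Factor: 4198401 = 3^2*683^2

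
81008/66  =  40504/33 = 1227.39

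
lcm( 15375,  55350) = 276750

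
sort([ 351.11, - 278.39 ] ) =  [-278.39, 351.11]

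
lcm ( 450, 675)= 1350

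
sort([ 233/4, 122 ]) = [ 233/4,122 ]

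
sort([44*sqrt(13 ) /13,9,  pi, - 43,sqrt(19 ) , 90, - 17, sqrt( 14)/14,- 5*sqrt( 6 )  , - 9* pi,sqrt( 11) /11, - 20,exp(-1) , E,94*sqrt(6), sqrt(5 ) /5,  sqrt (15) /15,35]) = [ - 43,  -  9 * pi, - 20, - 17, - 5* sqrt( 6 ), sqrt( 15)/15,sqrt( 14 )/14,sqrt(11)/11, exp( - 1 ),  sqrt(5 ) /5,E , pi, sqrt ( 19 ),9, 44*sqrt( 13) /13,35,90,94*sqrt( 6 ) ] 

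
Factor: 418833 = 3^2*173^1*269^1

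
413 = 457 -44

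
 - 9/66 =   -  3/22 = - 0.14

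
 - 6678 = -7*954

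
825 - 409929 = -409104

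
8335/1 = 8335 = 8335.00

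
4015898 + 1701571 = 5717469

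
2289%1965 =324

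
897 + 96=993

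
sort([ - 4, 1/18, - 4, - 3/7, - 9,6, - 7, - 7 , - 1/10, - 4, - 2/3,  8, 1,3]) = [ - 9, - 7, -7,  -  4, - 4, - 4, - 2/3,-3/7, - 1/10 , 1/18,  1,3, 6,8 ] 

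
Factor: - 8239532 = -2^2 * 7^1*294269^1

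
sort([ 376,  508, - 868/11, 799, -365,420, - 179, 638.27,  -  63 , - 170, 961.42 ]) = [ - 365, - 179,- 170, - 868/11, - 63,376,420,  508, 638.27, 799,961.42]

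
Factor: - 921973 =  - 13^1*70921^1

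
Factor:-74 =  - 2^1*37^1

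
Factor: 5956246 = 2^1*53^1*83^1*677^1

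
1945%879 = 187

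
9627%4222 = 1183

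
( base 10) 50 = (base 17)2g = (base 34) 1g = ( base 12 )42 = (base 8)62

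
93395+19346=112741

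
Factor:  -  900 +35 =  - 5^1*173^1 =- 865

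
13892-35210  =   - 21318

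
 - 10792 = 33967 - 44759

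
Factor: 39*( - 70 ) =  - 2730 = - 2^1 * 3^1*5^1*7^1*13^1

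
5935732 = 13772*431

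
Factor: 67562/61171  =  2^1*37^1*67^( - 1 ) = 74/67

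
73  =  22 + 51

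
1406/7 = 1406/7 = 200.86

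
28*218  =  6104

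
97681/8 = 97681/8 = 12210.12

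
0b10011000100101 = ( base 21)1130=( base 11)7378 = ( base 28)ccl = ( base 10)9765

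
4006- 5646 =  - 1640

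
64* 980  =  62720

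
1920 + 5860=7780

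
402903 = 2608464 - 2205561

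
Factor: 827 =827^1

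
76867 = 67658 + 9209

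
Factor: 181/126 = 2^( - 1) * 3^( - 2 ) * 7^( - 1)*181^1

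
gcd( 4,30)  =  2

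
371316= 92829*4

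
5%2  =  1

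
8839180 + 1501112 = 10340292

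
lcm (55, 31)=1705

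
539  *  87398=47107522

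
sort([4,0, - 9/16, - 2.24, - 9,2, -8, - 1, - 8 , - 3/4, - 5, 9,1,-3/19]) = [-9,  -  8, - 8, - 5, - 2.24, - 1, - 3/4, - 9/16, - 3/19,0, 1, 2,4,9] 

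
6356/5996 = 1  +  90/1499=1.06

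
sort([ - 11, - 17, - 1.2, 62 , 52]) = [-17, - 11, - 1.2, 52, 62] 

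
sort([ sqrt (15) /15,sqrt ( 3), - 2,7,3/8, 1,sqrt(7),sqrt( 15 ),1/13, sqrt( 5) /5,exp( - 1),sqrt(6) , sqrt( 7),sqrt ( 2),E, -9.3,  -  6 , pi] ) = [ - 9.3, -6, - 2,1/13, sqrt(15 )/15,exp( -1),3/8,sqrt( 5) /5, 1,sqrt(2),sqrt(3 ), sqrt(6),sqrt( 7),sqrt(7),E,pi,sqrt( 15 ),7]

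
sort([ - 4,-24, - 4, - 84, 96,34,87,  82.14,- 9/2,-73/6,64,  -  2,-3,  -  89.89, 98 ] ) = [ - 89.89,-84, - 24,-73/6, - 9/2, - 4,-4, - 3,-2,34, 64,  82.14, 87, 96, 98] 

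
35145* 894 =31419630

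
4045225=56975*71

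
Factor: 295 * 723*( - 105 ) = - 22394925 = -3^2 * 5^2*7^1*59^1*241^1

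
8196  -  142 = 8054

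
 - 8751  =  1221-9972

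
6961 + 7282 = 14243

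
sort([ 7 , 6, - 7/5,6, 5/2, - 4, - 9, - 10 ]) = [ - 10, - 9, - 4,  -  7/5,  5/2 , 6,6, 7 ]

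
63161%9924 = 3617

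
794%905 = 794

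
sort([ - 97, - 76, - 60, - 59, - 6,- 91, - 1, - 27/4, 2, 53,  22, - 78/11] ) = [ - 97, - 91,  -  76, - 60, - 59, - 78/11,-27/4, - 6, - 1,2,22,53]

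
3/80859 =1/26953 = 0.00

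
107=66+41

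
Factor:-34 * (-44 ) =1496= 2^3*11^1 * 17^1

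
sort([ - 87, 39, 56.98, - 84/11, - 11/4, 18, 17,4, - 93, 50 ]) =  [ - 93, - 87 ,  -  84/11, - 11/4,4, 17,18, 39,50, 56.98 ] 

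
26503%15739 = 10764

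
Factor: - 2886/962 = - 3 =- 3^1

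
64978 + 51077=116055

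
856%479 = 377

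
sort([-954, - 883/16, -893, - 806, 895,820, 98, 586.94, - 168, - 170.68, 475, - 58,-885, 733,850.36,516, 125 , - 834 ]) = [ - 954, - 893, - 885,-834,-806, - 170.68, - 168,  -  58, - 883/16 , 98, 125, 475,516,  586.94, 733, 820, 850.36,895 ] 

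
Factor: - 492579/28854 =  - 239/14 = -2^( - 1)*7^( - 1 ) * 239^1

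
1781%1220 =561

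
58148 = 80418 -22270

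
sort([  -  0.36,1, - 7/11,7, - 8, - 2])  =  [ - 8, -2,  -  7/11,- 0.36 , 1,7]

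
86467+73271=159738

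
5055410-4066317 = 989093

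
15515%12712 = 2803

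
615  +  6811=7426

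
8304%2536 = 696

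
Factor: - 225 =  -3^2 *5^2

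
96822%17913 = 7257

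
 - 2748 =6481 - 9229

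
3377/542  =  6 + 125/542=   6.23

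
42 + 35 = 77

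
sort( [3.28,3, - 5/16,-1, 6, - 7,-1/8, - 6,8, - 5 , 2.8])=[  -  7, - 6,-5, - 1, - 5/16, - 1/8 , 2.8, 3, 3.28, 6, 8] 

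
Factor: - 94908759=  -3^1* 11^1*1213^1*2371^1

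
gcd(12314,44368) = 94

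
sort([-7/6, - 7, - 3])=[  -  7 ,-3,- 7/6 ]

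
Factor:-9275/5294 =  - 2^(-1)*5^2*7^1*53^1*2647^(-1 )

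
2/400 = 1/200=0.01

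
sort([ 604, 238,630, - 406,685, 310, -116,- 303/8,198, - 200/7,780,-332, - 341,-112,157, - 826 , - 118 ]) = [ - 826,-406,-341,-332, - 118, - 116,-112,  -  303/8,-200/7,157,198,  238,310,604, 630,685,780 ] 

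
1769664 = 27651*64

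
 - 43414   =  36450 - 79864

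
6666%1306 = 136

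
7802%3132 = 1538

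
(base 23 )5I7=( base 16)bfa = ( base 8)5772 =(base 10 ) 3066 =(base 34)2M6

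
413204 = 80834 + 332370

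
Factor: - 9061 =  - 13^1 * 17^1*41^1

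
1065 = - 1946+3011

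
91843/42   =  2186 + 31/42 = 2186.74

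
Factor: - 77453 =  - 73^1*1061^1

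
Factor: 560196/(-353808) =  - 19/12 = -2^(  -  2)*3^( - 1 )*19^1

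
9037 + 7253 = 16290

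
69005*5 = 345025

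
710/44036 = 355/22018 = 0.02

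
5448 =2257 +3191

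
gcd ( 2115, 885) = 15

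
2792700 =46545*60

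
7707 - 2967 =4740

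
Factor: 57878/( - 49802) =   -  37^( - 1)*43^1 = -43/37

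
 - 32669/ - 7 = 4667/1 = 4667.00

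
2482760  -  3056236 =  - 573476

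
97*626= 60722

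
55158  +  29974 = 85132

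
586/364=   293/182 =1.61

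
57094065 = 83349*685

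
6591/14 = 470+ 11/14= 470.79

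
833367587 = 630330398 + 203037189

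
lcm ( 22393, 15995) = 111965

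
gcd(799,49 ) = 1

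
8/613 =8/613 = 0.01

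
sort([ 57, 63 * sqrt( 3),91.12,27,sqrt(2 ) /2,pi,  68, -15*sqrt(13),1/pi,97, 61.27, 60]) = [ - 15*sqrt(13) , 1/pi, sqrt(2)/2, pi, 27, 57, 60, 61.27, 68, 91.12, 97, 63*sqrt( 3 ) ] 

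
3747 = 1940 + 1807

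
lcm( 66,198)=198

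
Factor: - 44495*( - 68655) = 3^1*5^2*11^1*23^1*199^1*809^1 =3054804225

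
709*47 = 33323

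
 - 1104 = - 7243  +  6139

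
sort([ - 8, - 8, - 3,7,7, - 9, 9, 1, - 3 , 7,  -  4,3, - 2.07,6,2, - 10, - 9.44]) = [ - 10, - 9.44, - 9, - 8, - 8, - 4, - 3, - 3,-2.07  ,  1 , 2,3, 6, 7, 7,7 , 9] 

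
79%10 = 9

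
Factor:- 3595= - 5^1*719^1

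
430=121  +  309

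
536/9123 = 536/9123 = 0.06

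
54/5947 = 54/5947 = 0.01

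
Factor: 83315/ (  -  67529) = -95/77=-5^1*7^(-1 )*11^(-1)*19^1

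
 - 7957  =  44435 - 52392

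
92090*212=19523080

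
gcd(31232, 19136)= 64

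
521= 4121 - 3600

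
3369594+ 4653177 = 8022771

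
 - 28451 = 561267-589718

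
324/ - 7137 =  - 36/793 = - 0.05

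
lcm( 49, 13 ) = 637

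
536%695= 536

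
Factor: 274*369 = 2^1* 3^2*41^1*137^1 = 101106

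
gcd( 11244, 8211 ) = 3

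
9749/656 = 9749/656 = 14.86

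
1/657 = 1/657 = 0.00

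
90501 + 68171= 158672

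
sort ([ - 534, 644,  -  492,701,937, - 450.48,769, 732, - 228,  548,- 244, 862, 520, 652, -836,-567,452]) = [ -836, - 567,  -  534, -492, -450.48, -244, -228, 452,520  ,  548, 644,652, 701,732,769,862 , 937 ] 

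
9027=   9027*1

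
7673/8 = 7673/8 = 959.12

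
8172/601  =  8172/601 = 13.60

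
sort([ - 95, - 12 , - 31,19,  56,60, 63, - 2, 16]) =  [-95,- 31,-12,  -  2,16 , 19, 56, 60,63]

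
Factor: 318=2^1*3^1*53^1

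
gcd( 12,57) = 3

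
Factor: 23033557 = 23^1*1001459^1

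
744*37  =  27528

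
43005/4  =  43005/4 = 10751.25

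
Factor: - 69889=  - 47^1*1487^1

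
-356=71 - 427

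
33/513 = 11/171 = 0.06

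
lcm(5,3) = 15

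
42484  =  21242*2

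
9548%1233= 917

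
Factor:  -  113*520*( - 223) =13103480 = 2^3*5^1*13^1*113^1*223^1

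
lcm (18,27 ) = 54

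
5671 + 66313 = 71984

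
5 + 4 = 9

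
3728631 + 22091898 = 25820529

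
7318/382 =3659/191 = 19.16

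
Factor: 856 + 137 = 993 = 3^1*331^1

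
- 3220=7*( - 460 ) 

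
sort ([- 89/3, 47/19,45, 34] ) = [-89/3,47/19,34,45] 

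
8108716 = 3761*2156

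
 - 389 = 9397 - 9786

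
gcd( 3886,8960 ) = 2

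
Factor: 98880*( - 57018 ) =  - 5637939840 = - 2^7 * 3^2*5^1 *13^1 * 17^1*43^1*103^1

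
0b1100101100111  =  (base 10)6503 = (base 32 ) 6b7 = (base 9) 8825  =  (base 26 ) 9G3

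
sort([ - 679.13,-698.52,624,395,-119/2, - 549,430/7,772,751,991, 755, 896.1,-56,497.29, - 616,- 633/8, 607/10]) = [-698.52, - 679.13, - 616,-549,-633/8,-119/2, - 56,607/10, 430/7,395, 497.29,624,751,755,772,  896.1, 991]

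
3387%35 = 27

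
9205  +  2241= 11446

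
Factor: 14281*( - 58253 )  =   - 831911093 =- 13^1* 4481^1 * 14281^1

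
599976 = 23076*26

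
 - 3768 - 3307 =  - 7075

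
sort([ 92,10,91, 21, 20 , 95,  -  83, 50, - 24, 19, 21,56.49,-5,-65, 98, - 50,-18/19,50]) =[ - 83, - 65, - 50, - 24, -5 ,  -  18/19 , 10, 19,20, 21, 21, 50 , 50, 56.49, 91, 92, 95 , 98 ] 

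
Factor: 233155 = 5^1*13^1 * 17^1*211^1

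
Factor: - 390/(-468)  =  2^( - 1 ) * 3^( - 1)*5^1=5/6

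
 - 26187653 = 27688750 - 53876403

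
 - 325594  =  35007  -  360601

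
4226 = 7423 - 3197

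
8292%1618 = 202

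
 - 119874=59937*( - 2)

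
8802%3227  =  2348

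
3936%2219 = 1717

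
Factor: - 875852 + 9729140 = 8853288 = 2^3 * 3^1*293^1 * 1259^1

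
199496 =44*4534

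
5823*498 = 2899854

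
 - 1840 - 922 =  - 2762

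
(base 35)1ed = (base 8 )3300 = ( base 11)1331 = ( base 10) 1728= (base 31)1ON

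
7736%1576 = 1432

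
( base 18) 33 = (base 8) 71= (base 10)57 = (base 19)30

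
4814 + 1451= 6265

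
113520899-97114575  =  16406324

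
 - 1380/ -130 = 10+8/13 = 10.62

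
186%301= 186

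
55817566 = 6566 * 8501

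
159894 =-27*( - 5922)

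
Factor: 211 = 211^1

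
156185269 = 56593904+99591365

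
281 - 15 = 266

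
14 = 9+5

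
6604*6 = 39624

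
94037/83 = 1132 + 81/83 = 1132.98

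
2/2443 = 2/2443 =0.00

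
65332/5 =13066 + 2/5 = 13066.40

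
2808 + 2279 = 5087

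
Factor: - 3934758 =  - 2^1  *  3^1*43^1 * 101^1*151^1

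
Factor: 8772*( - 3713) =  -32570436= - 2^2*3^1*17^1*43^1*47^1*79^1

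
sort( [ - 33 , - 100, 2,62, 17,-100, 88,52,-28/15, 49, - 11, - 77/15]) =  [-100, - 100, - 33, - 11,-77/15,-28/15, 2,17,49, 52, 62,88 ]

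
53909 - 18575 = 35334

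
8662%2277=1831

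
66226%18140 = 11806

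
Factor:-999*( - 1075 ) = 1073925= 3^3*5^2*37^1*43^1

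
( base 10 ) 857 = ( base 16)359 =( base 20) 22h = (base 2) 1101011001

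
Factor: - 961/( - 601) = 31^2 * 601^( - 1)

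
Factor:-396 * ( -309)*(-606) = -74152584 = -2^3*3^4*11^1 * 101^1*103^1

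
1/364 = 1/364 = 0.00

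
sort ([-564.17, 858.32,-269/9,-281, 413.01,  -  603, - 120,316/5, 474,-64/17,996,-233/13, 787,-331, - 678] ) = [ - 678, - 603, - 564.17, - 331, -281, - 120,-269/9, - 233/13, - 64/17, 316/5, 413.01,474,  787,858.32 , 996 ]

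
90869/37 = 90869/37 = 2455.92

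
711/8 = 711/8 = 88.88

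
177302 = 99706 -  - 77596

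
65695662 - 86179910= - 20484248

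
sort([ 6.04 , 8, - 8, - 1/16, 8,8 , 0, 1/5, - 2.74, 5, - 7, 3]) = [- 8 , - 7, - 2.74, - 1/16,0,1/5, 3, 5, 6.04,8, 8,8]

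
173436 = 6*28906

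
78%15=3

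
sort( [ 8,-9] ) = [ - 9, 8] 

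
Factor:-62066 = -2^1*31033^1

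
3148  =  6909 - 3761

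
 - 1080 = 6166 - 7246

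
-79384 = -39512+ - 39872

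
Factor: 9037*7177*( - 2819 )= - 7^1*1291^1*2819^1*7177^1  =  - 182836249631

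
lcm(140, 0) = 0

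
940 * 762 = 716280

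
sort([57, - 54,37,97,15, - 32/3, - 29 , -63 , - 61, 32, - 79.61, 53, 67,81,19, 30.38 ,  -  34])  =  [ - 79.61, - 63, - 61 , - 54 , - 34, - 29, - 32/3 , 15, 19,30.38,32, 37, 53, 57, 67,81, 97 ]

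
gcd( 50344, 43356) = 4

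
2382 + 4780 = 7162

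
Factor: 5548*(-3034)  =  - 2^3*19^1*37^1*41^1*73^1 =- 16832632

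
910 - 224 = 686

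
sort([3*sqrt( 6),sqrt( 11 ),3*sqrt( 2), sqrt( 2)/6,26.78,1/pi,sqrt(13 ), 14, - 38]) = [ - 38,sqrt (2) /6 , 1/pi, sqrt (11 ),  sqrt( 13), 3*sqrt( 2), 3*sqrt( 6),14,26.78]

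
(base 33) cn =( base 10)419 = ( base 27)fe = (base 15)1ce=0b110100011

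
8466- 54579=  - 46113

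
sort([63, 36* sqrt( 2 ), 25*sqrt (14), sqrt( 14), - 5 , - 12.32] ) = [ - 12.32,-5 , sqrt( 14 ), 36 * sqrt(2 ),  63, 25*sqrt( 14)]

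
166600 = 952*175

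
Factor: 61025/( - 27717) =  - 3^(  -  1)*5^2*2441^1*9239^(-1 ) 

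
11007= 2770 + 8237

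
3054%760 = 14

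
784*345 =270480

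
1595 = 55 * 29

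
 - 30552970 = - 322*94885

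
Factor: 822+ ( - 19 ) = 11^1*73^1 = 803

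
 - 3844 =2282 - 6126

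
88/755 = 88/755=0.12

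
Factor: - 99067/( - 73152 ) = 2^( - 6 ) *3^( - 2 )*127^(-1 )*157^1*631^1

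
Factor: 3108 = 2^2*3^1*7^1*37^1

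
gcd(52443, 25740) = 9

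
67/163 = 67/163 = 0.41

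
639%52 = 15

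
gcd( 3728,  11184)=3728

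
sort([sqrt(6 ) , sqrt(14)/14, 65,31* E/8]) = [sqrt(14 ) /14,sqrt (6) , 31*E/8,65] 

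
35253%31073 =4180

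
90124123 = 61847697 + 28276426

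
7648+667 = 8315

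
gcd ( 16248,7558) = 2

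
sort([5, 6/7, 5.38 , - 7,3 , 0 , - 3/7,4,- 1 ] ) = [ - 7, - 1, - 3/7,0,6/7,  3,4, 5, 5.38]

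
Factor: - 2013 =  - 3^1*11^1*61^1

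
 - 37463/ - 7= 5351+6/7= 5351.86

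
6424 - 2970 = 3454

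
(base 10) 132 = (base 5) 1012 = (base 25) 57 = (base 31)48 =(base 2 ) 10000100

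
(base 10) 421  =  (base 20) 111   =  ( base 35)c1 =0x1a5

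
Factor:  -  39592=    -2^3*7^2*101^1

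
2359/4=2359/4 = 589.75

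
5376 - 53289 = - 47913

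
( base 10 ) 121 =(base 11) 100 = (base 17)72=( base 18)6D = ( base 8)171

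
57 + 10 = 67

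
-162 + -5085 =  - 5247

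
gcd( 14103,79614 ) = 9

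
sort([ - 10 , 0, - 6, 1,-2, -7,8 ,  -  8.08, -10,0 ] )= [-10,-10, - 8.08 , - 7,-6 ,-2, 0 , 0,1, 8 ]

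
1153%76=13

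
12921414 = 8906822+4014592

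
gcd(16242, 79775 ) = 1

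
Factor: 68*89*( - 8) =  - 48416 = - 2^5*17^1 * 89^1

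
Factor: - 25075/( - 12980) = 2^( - 2 ) *5^1*11^( - 1)*17^1 = 85/44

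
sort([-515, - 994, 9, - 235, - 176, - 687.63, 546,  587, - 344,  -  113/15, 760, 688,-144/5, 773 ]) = [-994,-687.63, - 515, - 344, - 235 ,- 176, - 144/5, - 113/15, 9, 546, 587, 688,  760,773] 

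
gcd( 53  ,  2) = 1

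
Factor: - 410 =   -  2^1 * 5^1 * 41^1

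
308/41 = 308/41 = 7.51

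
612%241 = 130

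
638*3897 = 2486286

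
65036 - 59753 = 5283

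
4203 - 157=4046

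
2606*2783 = 7252498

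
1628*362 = 589336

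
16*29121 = 465936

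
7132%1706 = 308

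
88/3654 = 44/1827 = 0.02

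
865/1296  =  865/1296  =  0.67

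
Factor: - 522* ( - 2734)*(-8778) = -12527505144 = - 2^3*3^3*7^1*11^1*19^1*29^1 * 1367^1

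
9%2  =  1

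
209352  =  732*286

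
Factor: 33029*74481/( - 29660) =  - 2^(  -  2) * 3^1*5^(-1) *11^1*37^1 * 61^1*1483^( - 1)*33029^1 = - 2460032949/29660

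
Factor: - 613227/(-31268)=2^( - 2 )*3^1*71^1*2879^1*7817^( - 1 ) 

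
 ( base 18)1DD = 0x23b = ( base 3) 210011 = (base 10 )571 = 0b1000111011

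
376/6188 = 94/1547 = 0.06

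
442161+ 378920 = 821081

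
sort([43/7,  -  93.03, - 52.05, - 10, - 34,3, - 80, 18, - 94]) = [ - 94 , - 93.03 ,  -  80, - 52.05, - 34, - 10,3,  43/7,  18]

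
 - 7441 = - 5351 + -2090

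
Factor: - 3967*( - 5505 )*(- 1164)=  -2^2*3^2* 5^1*97^1*367^1*3967^1 = - 25419821940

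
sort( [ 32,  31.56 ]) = [ 31.56,32]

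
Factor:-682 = -2^1 * 11^1 * 31^1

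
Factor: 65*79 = 5^1*13^1*79^1=5135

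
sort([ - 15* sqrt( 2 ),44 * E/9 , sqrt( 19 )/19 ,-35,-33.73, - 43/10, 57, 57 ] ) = [ - 35, - 33.73,-15*sqrt( 2 ), -43/10, sqrt( 19)/19, 44*E/9,57,  57]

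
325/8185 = 65/1637 = 0.04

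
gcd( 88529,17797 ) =1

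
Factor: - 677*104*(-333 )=2^3*3^2*13^1 * 37^1*677^1  =  23445864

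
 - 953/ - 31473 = 953/31473 = 0.03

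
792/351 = 88/39 = 2.26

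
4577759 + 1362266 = 5940025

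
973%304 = 61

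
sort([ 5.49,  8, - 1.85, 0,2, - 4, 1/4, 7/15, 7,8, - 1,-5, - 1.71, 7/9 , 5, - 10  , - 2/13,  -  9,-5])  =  [ - 10, - 9 , - 5, - 5, - 4, - 1.85, - 1.71, - 1,-2/13,0, 1/4 , 7/15 , 7/9  ,  2,  5 , 5.49,7, 8, 8]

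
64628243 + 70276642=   134904885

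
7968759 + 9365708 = 17334467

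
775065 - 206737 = 568328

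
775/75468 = 775/75468 = 0.01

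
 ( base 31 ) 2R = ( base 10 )89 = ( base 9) 108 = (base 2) 1011001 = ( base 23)3k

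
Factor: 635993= 37^1*17189^1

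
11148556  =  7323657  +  3824899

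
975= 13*75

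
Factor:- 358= - 2^1*179^1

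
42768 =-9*( - 4752)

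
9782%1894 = 312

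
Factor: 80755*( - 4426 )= - 2^1*5^1*31^1*521^1*2213^1 = -357421630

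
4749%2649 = 2100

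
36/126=2/7 =0.29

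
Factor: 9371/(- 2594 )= - 2^ (  -  1) * 1297^(-1)* 9371^1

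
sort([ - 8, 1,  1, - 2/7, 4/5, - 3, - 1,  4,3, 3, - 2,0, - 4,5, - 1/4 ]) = [ - 8 , - 4,- 3, - 2, - 1, - 2/7, - 1/4, 0, 4/5,  1,1, 3,3 , 4,  5]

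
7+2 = 9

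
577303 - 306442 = 270861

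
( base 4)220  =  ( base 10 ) 40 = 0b101000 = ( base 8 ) 50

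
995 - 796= 199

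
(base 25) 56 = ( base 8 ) 203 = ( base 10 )131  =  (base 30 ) 4B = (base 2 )10000011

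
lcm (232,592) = 17168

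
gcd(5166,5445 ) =9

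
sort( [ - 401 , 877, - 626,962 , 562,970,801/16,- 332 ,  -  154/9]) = [ - 626, - 401, - 332, - 154/9,801/16,562,877,962, 970] 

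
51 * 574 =29274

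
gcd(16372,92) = 4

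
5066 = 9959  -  4893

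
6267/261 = 24+ 1/87 = 24.01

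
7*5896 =41272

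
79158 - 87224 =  - 8066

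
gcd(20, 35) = 5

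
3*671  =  2013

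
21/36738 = 7/12246 = 0.00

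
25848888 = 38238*676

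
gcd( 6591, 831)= 3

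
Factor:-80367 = -3^1*7^1 * 43^1*89^1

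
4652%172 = 8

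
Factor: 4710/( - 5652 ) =  -  2^( - 1) *3^ ( - 1)* 5^1 =-5/6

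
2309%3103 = 2309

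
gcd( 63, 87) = 3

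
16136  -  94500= -78364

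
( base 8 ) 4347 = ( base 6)14315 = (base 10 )2279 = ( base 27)33B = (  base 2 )100011100111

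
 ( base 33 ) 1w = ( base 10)65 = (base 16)41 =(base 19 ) 38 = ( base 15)45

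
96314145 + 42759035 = 139073180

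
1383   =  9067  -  7684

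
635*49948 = 31716980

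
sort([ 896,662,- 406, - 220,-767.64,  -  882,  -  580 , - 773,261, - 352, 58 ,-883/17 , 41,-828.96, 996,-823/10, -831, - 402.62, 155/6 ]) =[-882, - 831,-828.96,  -  773, -767.64,-580, - 406,-402.62, - 352, - 220, -823/10, - 883/17,155/6, 41,  58,  261,662,896,996 ] 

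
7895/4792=1 + 3103/4792=1.65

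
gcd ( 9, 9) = 9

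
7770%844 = 174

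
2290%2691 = 2290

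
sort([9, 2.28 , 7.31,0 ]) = [ 0, 2.28,7.31,9 ] 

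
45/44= 1 + 1/44=   1.02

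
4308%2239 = 2069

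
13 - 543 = -530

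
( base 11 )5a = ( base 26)2d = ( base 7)122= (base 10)65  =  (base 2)1000001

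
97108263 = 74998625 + 22109638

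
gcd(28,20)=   4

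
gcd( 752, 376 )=376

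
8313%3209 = 1895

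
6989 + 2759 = 9748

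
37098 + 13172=50270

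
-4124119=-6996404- - 2872285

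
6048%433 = 419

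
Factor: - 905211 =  - 3^2*23^1*4373^1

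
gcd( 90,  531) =9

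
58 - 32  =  26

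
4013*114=457482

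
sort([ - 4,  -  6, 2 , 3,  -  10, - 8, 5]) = [ - 10, - 8,-6,-4, 2 , 3, 5 ] 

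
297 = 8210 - 7913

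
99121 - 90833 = 8288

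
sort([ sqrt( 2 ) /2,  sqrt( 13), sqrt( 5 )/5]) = [ sqrt( 5 )/5, sqrt(2)/2,  sqrt( 13 )]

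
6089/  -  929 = - 7 + 414/929  =  - 6.55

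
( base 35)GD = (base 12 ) 3B9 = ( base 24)nl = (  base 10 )573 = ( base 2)1000111101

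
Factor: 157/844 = 2^(-2) * 157^1*211^( - 1) 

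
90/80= 9/8= 1.12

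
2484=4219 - 1735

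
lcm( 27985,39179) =195895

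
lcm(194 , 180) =17460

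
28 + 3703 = 3731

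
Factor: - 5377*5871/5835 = - 5^( - 1)*19^2*103^1 * 283^1*389^(  -  1) = -10522789/1945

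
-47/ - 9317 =47/9317=0.01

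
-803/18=  -  45 + 7/18   =  -44.61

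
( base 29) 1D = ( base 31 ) 1B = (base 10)42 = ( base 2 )101010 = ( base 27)1f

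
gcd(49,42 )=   7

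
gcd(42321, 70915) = 1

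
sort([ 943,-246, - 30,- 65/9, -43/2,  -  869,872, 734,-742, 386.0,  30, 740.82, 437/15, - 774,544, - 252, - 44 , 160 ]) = [ - 869, - 774, - 742,-252, - 246,-44, - 30,  -  43/2,-65/9,437/15,30, 160 , 386.0, 544, 734, 740.82,  872,943 ] 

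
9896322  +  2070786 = 11967108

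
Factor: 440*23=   2^3*5^1* 11^1*23^1=10120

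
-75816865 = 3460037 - 79276902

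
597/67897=597/67897 = 0.01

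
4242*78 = 330876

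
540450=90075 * 6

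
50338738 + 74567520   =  124906258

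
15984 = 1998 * 8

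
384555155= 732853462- 348298307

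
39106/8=19553/4 = 4888.25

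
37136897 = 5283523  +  31853374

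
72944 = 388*188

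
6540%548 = 512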